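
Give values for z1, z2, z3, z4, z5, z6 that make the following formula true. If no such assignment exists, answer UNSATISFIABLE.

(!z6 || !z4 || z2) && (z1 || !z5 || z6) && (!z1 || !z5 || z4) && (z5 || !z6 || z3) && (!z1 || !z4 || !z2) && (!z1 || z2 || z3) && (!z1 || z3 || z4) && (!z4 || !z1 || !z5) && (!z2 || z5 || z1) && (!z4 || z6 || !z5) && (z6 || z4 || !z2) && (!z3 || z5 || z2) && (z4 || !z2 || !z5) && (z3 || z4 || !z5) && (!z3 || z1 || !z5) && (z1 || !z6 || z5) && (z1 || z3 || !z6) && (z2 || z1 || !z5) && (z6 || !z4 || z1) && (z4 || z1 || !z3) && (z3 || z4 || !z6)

Try z6 = true.
Try z4 = false.
(z3) alone gives z3 = true.
(z1) alone gives z1 = true.
(!z5) alone gives z5 = false.
(z2) alone gives z2 = true.
All clauses are satisfied.

z1: true, z2: true, z3: true, z4: false, z5: false, z6: true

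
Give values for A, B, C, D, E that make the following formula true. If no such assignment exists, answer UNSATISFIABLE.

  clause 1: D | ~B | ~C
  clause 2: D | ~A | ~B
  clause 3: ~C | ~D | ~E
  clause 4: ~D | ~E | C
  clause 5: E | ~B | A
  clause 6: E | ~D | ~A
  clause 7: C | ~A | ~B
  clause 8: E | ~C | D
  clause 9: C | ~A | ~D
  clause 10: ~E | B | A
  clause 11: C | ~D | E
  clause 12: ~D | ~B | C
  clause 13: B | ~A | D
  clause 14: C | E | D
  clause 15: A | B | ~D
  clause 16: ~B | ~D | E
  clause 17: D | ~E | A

UNSATISFIABLE

Branch on D: set D = 1.
Branch on C: set C = 0.
From the singleton clause (~E), E = 0.
Now (E) is unsatisfied and unit — conflict.
Backtrack on C: now try C = 1.
From the singleton clause (~E), E = 0.
From the singleton clause (~A), A = 0.
From the singleton clause (~B), B = 0.
Now (B) is unsatisfied and unit — conflict.
Both values of C lead to a conflict.
Backtrack on D: now try D = 0.
Branch on B: set B = 0.
From the singleton clause (~A), A = 0.
From the singleton clause (~E), E = 0.
From the singleton clause (~C), C = 0.
Now (C) is unsatisfied and unit — conflict.
Backtrack on B: now try B = 1.
From the singleton clause (~C), C = 0.
From the singleton clause (~A), A = 0.
From the singleton clause (E), E = 1.
Now (~E) is unsatisfied and unit — conflict.
Both values of B lead to a conflict.
Both values of D lead to a conflict.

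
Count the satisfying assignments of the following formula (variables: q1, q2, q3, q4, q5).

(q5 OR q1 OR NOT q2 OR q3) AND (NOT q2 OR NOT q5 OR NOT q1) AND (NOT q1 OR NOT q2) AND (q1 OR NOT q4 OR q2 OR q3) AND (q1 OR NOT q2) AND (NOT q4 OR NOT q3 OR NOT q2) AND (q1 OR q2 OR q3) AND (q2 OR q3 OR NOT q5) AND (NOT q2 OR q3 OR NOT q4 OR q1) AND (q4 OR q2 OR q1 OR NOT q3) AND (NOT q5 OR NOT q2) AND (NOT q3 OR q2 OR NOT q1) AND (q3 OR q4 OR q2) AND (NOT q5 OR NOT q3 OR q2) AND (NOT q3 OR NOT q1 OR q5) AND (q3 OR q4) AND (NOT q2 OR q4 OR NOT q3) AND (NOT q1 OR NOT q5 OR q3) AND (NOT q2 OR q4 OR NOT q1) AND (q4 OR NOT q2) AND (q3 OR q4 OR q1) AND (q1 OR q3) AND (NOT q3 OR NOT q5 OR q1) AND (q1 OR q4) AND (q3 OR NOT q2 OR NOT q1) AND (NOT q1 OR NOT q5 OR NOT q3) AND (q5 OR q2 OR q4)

There are 2^5 = 32 truth assignments over (q1, q2, q3, q4, q5).
Split on q4. With q4 = true, the clauses containing q4 are satisfied and NOT q4 drops from the rest; 2 of the 2^4 = 16 assignments to the other variables satisfy what remains.
With q4 = false, by the same count on the reduced clause set, 0 assignments work.
(One model: q1=F, q2=F, q3=T, q4=T, q5=F.)
Total: 2 + 0 = 2.

2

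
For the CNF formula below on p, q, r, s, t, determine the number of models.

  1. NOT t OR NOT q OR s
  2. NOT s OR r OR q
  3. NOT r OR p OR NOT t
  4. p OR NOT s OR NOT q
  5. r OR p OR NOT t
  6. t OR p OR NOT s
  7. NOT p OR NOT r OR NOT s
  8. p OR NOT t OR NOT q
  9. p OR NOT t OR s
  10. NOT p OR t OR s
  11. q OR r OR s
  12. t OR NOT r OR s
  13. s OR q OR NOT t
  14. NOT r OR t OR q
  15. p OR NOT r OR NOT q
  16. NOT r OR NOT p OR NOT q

There are 2^5 = 32 truth assignments over (p, q, r, s, t).
Split on q. With q = true, the clauses containing q are satisfied and NOT q drops from the rest; 3 of the 2^4 = 16 assignments to the other variables satisfy what remains.
With q = false, by the same count on the reduced clause set, 0 assignments work.
Total: 3 + 0 = 3.

3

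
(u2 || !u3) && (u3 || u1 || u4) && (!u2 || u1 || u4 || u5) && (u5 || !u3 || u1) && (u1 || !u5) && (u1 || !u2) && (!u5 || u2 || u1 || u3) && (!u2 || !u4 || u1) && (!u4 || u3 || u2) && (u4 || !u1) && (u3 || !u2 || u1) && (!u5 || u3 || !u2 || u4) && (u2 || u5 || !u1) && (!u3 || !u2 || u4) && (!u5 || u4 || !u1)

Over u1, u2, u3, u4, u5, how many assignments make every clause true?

4

There are 2^5 = 32 truth assignments over (u1, u2, u3, u4, u5).
Split on u3. With u3 = true, the clauses containing u3 are satisfied and !u3 drops from the rest; 2 of the 2^4 = 16 assignments to the other variables satisfy what remains.
With u3 = false, by the same count on the reduced clause set, 2 assignments work.
(One model: u1=T, u2=T, u3=F, u4=T, u5=F.)
Total: 2 + 2 = 4.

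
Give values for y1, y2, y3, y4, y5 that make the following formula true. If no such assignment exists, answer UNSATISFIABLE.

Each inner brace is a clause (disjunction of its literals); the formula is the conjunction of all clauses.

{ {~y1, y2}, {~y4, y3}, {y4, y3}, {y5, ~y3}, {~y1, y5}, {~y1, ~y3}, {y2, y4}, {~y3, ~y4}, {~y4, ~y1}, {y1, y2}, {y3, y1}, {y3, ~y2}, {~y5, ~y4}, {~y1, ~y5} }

Branch on y1: set y1 = 0.
The clause (y2) is unit, so y2 = 1.
The clause (y3) is unit, so y3 = 1.
The clause (y5) is unit, so y5 = 1.
The clause (~y4) is unit, so y4 = 0.
This assignment satisfies each clause.

y1: 0,  y2: 1,  y3: 1,  y4: 0,  y5: 1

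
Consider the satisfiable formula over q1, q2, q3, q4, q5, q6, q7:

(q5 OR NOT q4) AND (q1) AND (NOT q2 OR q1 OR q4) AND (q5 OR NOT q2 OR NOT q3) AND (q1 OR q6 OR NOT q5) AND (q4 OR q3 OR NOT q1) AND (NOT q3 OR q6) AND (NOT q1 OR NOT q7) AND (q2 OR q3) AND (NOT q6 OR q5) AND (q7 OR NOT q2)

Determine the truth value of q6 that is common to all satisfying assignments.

Suppose q6 = false.
Unit clause (q1) forces q1 = true.
Unit clause (NOT q3) forces q3 = false.
Unit clause (q4) forces q4 = true.
Unit clause (q5) forces q5 = true.
Unit clause (NOT q7) forces q7 = false.
Unit clause (q2) forces q2 = true.
But (NOT q2) is also a unit clause — contradiction.
So every satisfying assignment has q6 = True.

True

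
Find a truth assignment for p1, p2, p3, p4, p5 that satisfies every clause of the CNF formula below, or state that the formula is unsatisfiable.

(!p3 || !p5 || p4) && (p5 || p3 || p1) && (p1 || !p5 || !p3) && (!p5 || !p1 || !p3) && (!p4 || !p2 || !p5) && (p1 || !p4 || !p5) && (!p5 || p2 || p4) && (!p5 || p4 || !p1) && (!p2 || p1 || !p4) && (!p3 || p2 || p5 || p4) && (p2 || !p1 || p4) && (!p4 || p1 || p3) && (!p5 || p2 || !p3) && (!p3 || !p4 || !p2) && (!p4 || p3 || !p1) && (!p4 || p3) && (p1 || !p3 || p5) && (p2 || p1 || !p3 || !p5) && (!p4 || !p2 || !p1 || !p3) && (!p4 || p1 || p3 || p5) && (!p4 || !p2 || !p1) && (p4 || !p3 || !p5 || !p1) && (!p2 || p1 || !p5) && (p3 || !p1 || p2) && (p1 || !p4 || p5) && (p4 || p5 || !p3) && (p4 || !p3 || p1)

Branch on p4: set p4 = true.
(p3) alone gives p3 = true.
(!p2) alone gives p2 = false.
(!p5) alone gives p5 = false.
(p1) alone gives p1 = true.
All clauses are satisfied.

p1 ↦ true, p2 ↦ false, p3 ↦ true, p4 ↦ true, p5 ↦ false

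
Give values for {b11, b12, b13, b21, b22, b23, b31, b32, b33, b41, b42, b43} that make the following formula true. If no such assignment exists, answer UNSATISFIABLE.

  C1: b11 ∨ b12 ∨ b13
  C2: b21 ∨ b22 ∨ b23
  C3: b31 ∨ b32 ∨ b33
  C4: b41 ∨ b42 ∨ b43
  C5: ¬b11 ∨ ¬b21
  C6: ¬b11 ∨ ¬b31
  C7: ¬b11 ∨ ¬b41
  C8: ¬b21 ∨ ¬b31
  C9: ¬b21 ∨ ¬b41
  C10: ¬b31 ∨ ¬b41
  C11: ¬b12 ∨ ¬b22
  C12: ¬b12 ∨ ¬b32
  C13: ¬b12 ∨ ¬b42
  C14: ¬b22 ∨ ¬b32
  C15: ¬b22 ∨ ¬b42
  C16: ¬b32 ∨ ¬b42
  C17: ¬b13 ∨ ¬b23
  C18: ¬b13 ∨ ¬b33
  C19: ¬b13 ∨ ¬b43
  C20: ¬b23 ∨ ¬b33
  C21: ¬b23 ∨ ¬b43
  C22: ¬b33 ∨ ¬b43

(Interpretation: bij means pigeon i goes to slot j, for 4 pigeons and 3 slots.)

Case b11 = False:
Case b12 = True:
(¬b22) alone gives b22 = False.
(¬b32) alone gives b32 = False.
(¬b42) alone gives b42 = False.
Case b21 = True:
(¬b31) alone gives b31 = False.
(b33) alone gives b33 = True.
(¬b41) alone gives b41 = False.
(b43) alone gives b43 = True.
That conflicts with the unit clause (¬b43).
So b21 must be the other value — set b21 = False.
(b23) alone gives b23 = True.
(¬b13) alone gives b13 = False.
(¬b33) alone gives b33 = False.
(b31) alone gives b31 = True.
(¬b41) alone gives b41 = False.
(b43) alone gives b43 = True.
That conflicts with the unit clause (¬b43).
Either choice for b21 ends in contradiction.
So b12 must be the other value — set b12 = False.
(b13) alone gives b13 = True.
(¬b23) alone gives b23 = False.
(¬b33) alone gives b33 = False.
(¬b43) alone gives b43 = False.
Case b21 = True:
(¬b31) alone gives b31 = False.
(b32) alone gives b32 = True.
(¬b41) alone gives b41 = False.
(b42) alone gives b42 = True.
That conflicts with the unit clause (¬b42).
So b21 must be the other value — set b21 = False.
(b22) alone gives b22 = True.
(¬b32) alone gives b32 = False.
(b31) alone gives b31 = True.
(¬b41) alone gives b41 = False.
(b42) alone gives b42 = True.
That conflicts with the unit clause (¬b42).
Either choice for b21 ends in contradiction.
Either choice for b12 ends in contradiction.
So b11 must be the other value — set b11 = True.
(¬b21) alone gives b21 = False.
(¬b31) alone gives b31 = False.
(¬b41) alone gives b41 = False.
Case b22 = True:
(¬b12) alone gives b12 = False.
(¬b32) alone gives b32 = False.
(b33) alone gives b33 = True.
(¬b42) alone gives b42 = False.
(b43) alone gives b43 = True.
That conflicts with the unit clause (¬b43).
So b22 must be the other value — set b22 = False.
(b23) alone gives b23 = True.
(¬b13) alone gives b13 = False.
(¬b33) alone gives b33 = False.
(b32) alone gives b32 = True.
(¬b12) alone gives b12 = False.
(¬b42) alone gives b42 = False.
(b43) alone gives b43 = True.
That conflicts with the unit clause (¬b43).
Either choice for b22 ends in contradiction.
Either choice for b11 ends in contradiction.

UNSATISFIABLE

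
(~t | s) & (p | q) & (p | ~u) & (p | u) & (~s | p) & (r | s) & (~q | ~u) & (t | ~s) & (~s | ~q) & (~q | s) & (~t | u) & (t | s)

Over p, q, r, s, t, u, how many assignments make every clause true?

There are 2^6 = 64 truth assignments over (p, q, r, s, t, u).
Split on s. With s = 1, the clauses containing s are satisfied and ~s drops from the rest; 2 of the 2^5 = 32 assignments to the other variables satisfy what remains.
With s = 0, by the same count on the reduced clause set, 0 assignments work.
Total: 2 + 0 = 2.

2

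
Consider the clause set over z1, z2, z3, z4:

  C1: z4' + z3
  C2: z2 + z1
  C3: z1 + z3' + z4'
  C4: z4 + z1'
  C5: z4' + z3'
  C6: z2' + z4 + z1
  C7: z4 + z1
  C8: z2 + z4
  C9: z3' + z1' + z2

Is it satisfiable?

No, unsatisfiable

Branch on z4: set z4 = 0.
(z1') alone gives z1 = 0.
That conflicts with the unit clause (z1).
So z4 must be the other value — set z4 = 1.
(z3) alone gives z3 = 1.
That conflicts with the unit clause (z3').
Neither z4 = 1 nor z4 = 0 works.
No assignment satisfies every clause.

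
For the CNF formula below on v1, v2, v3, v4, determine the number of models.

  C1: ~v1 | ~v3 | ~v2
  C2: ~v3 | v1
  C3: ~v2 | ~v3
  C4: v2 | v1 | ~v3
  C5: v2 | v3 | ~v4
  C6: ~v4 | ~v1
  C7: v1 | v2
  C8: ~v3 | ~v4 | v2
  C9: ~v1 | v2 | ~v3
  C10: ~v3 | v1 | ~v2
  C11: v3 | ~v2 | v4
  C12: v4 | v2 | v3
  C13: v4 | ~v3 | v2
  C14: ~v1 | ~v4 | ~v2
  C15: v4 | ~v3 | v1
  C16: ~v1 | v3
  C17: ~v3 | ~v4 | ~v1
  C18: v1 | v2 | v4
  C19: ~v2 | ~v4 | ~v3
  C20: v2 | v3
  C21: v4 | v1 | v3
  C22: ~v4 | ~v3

1

There are 2^4 = 16 truth assignments over (v1, v2, v3, v4).
Check each against the 22 clauses (columns in the order v1, v2, v3, v4):
  F F F F  ✗ fails (v1 | v2)
  F F F T  ✗ fails (v2 | v3 | ~v4)
  F F T F  ✗ fails (~v3 | v1)
  F F T T  ✗ fails (~v3 | v1)
  F T F F  ✗ fails (v3 | ~v2 | v4)
  F T F T  ✓ satisfies all
  F T T F  ✗ fails (~v3 | v1)
  F T T T  ✗ fails (~v3 | v1)
  T F F F  ✗ fails (v4 | v2 | v3)
  T F F T  ✗ fails (v2 | v3 | ~v4)
  T F T F  ✗ fails (~v1 | v2 | ~v3)
  T F T T  ✗ fails (~v4 | ~v1)
  T T F F  ✗ fails (v3 | ~v2 | v4)
  T T F T  ✗ fails (~v4 | ~v1)
  T T T F  ✗ fails (~v1 | ~v3 | ~v2)
  T T T T  ✗ fails (~v1 | ~v3 | ~v2)
1 of the 16 rows is a model.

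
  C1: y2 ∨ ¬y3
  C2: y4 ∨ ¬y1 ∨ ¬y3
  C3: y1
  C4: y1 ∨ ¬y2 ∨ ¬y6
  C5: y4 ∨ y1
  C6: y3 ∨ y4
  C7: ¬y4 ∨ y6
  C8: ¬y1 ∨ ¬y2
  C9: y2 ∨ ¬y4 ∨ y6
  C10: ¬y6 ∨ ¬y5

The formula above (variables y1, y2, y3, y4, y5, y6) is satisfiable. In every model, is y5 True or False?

False

Suppose y5 = True.
(y1) alone gives y1 = True.
(¬y2) alone gives y2 = False.
(¬y3) alone gives y3 = False.
(y4) alone gives y4 = True.
(y6) alone gives y6 = True.
But (¬y6) is also a unit clause — contradiction.
So every satisfying assignment has y5 = False.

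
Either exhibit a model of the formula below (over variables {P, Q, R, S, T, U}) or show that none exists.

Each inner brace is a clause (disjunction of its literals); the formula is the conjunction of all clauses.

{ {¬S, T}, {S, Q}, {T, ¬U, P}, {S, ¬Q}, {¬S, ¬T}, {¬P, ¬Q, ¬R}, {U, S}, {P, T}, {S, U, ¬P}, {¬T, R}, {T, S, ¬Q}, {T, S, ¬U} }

Try S = False.
The clause (Q) is unit, so Q = True.
But (¬Q) is also a unit clause — contradiction.
That branch fails; take S = True instead.
The clause (T) is unit, so T = True.
But (¬T) is also a unit clause — contradiction.
Both values of S lead to a conflict.

UNSATISFIABLE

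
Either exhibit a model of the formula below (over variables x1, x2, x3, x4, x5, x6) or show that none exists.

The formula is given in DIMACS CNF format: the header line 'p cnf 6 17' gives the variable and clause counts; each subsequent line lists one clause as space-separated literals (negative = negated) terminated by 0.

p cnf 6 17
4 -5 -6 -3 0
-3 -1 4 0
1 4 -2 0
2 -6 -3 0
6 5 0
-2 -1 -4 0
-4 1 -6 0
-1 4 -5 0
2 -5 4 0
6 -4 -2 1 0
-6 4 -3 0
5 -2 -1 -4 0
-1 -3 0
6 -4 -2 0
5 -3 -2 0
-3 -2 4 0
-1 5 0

Try x6 = True.
Try x2 = False.
Unit clause (¬x3) forces x3 = False.
Try x4 = True.
Unit clause (x1) forces x1 = True.
Unit clause (x5) forces x5 = True.
All clauses are satisfied.

x1: True, x2: False, x3: False, x4: True, x5: True, x6: True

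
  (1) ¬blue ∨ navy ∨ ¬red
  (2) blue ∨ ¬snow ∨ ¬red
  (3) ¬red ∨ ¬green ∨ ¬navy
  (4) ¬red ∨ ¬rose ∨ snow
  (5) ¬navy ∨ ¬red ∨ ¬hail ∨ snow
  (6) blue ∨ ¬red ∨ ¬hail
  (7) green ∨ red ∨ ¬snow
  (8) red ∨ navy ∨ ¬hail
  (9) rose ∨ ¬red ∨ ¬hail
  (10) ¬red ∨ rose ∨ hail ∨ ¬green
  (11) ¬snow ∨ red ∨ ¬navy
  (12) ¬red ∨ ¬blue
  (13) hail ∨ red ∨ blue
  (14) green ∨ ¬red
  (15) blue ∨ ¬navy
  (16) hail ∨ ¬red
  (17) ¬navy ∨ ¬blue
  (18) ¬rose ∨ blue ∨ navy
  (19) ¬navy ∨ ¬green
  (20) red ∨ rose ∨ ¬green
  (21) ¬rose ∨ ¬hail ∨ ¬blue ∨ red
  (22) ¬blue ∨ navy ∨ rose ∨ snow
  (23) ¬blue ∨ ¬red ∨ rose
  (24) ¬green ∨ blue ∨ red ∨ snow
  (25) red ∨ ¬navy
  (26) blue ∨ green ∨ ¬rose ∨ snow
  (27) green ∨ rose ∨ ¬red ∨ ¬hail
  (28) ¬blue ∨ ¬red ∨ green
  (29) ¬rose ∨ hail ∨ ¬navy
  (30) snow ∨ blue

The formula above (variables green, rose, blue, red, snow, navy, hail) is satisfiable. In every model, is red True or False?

Suppose red = True.
From the singleton clause (¬blue), blue = False.
From the singleton clause (¬snow), snow = False.
But (snow) is also a unit clause — contradiction.
So every satisfying assignment has red = False.

False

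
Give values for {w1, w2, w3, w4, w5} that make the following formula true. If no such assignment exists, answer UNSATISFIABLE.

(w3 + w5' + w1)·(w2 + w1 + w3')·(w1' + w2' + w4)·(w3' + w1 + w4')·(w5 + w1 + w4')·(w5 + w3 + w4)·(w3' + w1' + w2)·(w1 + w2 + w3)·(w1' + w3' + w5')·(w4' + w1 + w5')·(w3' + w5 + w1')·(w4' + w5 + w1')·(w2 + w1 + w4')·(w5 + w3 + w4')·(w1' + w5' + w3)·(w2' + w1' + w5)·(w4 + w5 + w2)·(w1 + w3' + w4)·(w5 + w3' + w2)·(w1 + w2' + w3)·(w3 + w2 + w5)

UNSATISFIABLE

Try w3 = 1.
Try w2 = 1.
Try w1 = 0.
The clause (w4') is unit, so w4 = 0.
Now (w4) is unsatisfied and unit — conflict.
Undo w1 and try w1 = 1.
The clause (w4) is unit, so w4 = 1.
The clause (w5') is unit, so w5 = 0.
Now (w5) is unsatisfied and unit — conflict.
Neither w1 = 1 nor w1 = 0 works.
Undo w2 and try w2 = 0.
The clause (w1) is unit, so w1 = 1.
Now (w1') is unsatisfied and unit — conflict.
Neither w2 = 1 nor w2 = 0 works.
Undo w3 and try w3 = 0.
Try w5 = 0.
The clause (w4) is unit, so w4 = 1.
Now (w4') is unsatisfied and unit — conflict.
Undo w5 and try w5 = 1.
The clause (w1) is unit, so w1 = 1.
Now (w1') is unsatisfied and unit — conflict.
Neither w5 = 1 nor w5 = 0 works.
Neither w3 = 1 nor w3 = 0 works.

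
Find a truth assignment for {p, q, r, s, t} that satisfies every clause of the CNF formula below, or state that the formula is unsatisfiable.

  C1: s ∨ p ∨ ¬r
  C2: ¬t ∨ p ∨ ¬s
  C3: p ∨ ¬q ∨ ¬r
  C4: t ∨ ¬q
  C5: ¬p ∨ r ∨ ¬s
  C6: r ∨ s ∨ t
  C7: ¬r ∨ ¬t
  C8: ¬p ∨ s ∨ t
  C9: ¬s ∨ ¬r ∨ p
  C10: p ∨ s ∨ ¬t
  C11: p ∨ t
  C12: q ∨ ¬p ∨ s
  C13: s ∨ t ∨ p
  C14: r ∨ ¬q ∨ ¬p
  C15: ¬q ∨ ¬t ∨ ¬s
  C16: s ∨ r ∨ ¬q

p: True,  q: False,  r: True,  s: True,  t: False

Branch on t: set t = False.
(¬q) alone gives q = False.
(p) alone gives p = True.
(s) alone gives s = True.
(r) alone gives r = True.
Every clause now holds.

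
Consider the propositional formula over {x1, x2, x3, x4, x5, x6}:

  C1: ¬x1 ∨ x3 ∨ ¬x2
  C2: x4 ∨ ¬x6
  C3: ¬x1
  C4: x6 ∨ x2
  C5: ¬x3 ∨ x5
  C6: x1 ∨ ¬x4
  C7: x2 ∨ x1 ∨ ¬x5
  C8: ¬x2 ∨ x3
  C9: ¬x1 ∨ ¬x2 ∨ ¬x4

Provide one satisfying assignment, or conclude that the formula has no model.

x1 ↦ False,  x2 ↦ True,  x3 ↦ True,  x4 ↦ False,  x5 ↦ True,  x6 ↦ False

(¬x1) alone gives x1 = False.
(¬x4) alone gives x4 = False.
(¬x6) alone gives x6 = False.
(x2) alone gives x2 = True.
(x3) alone gives x3 = True.
(x5) alone gives x5 = True.
All clauses are satisfied.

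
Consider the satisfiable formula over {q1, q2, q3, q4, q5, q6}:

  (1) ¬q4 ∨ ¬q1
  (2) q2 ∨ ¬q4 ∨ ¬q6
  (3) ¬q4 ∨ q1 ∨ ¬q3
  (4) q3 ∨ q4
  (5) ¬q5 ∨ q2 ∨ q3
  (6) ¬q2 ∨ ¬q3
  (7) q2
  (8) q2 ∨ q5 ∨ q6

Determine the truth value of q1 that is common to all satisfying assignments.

False

Suppose q1 = True.
The clause (¬q4) is unit, so q4 = False.
The clause (q3) is unit, so q3 = True.
The clause (¬q2) is unit, so q2 = False.
Now (q2) is unsatisfied and unit — conflict.
So every satisfying assignment has q1 = False.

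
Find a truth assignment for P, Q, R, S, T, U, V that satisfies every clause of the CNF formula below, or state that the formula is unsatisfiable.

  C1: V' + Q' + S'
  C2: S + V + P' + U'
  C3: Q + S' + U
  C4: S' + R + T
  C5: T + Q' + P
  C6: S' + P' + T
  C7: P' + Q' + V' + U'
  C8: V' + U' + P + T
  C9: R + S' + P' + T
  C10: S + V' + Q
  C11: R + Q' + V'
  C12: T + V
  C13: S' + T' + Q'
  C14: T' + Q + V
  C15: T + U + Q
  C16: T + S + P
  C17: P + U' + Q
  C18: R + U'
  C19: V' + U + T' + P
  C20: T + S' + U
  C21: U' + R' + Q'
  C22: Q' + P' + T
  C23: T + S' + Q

P=1, Q=1, R=1, S=0, T=1, U=0, V=1

Suppose T = 1.
Suppose S = 0.
Suppose V = 1.
Unit clause (Q) forces Q = 1.
Unit clause (R) forces R = 1.
Unit clause (U') forces U = 0.
Unit clause (P) forces P = 1.
Every clause now holds.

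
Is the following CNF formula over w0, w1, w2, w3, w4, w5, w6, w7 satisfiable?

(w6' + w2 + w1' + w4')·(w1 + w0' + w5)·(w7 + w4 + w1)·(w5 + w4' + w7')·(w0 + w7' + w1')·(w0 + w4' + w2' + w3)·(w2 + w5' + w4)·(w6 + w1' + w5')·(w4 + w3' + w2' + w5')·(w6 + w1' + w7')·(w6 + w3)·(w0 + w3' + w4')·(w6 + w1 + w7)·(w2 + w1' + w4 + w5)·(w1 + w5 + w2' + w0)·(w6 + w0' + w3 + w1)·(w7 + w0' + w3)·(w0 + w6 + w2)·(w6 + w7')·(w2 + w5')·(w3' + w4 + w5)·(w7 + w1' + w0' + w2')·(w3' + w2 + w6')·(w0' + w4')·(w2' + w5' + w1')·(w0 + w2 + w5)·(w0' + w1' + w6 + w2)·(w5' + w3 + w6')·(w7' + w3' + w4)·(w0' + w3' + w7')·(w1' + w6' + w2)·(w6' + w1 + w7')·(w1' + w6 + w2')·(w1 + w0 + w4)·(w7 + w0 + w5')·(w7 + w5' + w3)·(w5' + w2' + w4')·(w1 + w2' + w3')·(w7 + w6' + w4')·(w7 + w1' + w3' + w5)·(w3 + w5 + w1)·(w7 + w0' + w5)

Branch on w6: set w6 = 1.
Branch on w2: set w2 = 1.
Branch on w0: set w0 = 1.
The clause (w4') is unit, so w4 = 0.
Branch on w1: set w1 = 1.
The clause (w7) is unit, so w7 = 1.
The clause (w5') is unit, so w5 = 0.
The clause (w3') is unit, so w3 = 0.
Every clause now holds.
A satisfying assignment: w0: 1,  w1: 1,  w2: 1,  w3: 0,  w4: 0,  w5: 0,  w6: 1,  w7: 1.

Satisfiable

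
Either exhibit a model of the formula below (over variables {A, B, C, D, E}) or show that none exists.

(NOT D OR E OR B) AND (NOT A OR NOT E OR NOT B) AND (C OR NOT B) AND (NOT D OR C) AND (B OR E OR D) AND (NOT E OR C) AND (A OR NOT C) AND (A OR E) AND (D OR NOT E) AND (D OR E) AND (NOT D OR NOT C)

UNSATISFIABLE

Try C = true.
(A) alone gives A = true.
(NOT D) alone gives D = false.
(NOT E) alone gives E = false.
That conflicts with the unit clause (E).
Undo C and try C = false.
(NOT B) alone gives B = false.
(NOT D) alone gives D = false.
(E) alone gives E = true.
That conflicts with the unit clause (NOT E).
Neither C = true nor C = false works.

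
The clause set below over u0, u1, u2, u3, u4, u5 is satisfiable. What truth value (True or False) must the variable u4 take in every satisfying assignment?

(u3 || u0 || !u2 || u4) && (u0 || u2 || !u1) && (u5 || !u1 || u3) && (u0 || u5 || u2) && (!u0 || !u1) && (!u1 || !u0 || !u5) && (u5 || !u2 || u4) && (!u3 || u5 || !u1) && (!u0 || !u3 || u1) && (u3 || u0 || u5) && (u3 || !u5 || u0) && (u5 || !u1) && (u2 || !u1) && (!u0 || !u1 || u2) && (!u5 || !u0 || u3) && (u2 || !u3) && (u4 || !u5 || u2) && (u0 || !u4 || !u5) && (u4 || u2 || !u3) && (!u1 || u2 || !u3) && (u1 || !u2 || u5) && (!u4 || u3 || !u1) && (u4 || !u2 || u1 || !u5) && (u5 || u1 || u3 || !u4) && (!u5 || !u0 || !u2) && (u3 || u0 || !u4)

False

Suppose u4 = true.
Try u0 = false.
The clause (!u5) is unit, so u5 = false.
The clause (u2) is unit, so u2 = true.
The clause (u3) is unit, so u3 = true.
The clause (!u1) is unit, so u1 = false.
But (u1) is also a unit clause — contradiction.
So u0 must be the other value — set u0 = true.
The clause (!u1) is unit, so u1 = false.
The clause (!u3) is unit, so u3 = false.
The clause (!u5) is unit, so u5 = false.
But (u5) is also a unit clause — contradiction.
Both values of u0 lead to a conflict.
So every satisfying assignment has u4 = False.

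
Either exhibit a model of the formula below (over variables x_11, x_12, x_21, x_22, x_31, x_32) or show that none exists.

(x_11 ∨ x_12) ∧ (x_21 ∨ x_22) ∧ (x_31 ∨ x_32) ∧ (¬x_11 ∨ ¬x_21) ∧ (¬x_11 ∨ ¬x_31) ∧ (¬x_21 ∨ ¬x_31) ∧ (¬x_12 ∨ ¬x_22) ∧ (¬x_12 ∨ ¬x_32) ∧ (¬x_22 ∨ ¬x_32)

UNSATISFIABLE

Branch on x_11: set x_11 = True.
Unit clause (¬x_21) forces x_21 = False.
Unit clause (x_22) forces x_22 = True.
Unit clause (¬x_31) forces x_31 = False.
Unit clause (x_32) forces x_32 = True.
Now (¬x_32) is unsatisfied and unit — conflict.
Backtrack on x_11: now try x_11 = False.
Unit clause (x_12) forces x_12 = True.
Unit clause (¬x_22) forces x_22 = False.
Unit clause (x_21) forces x_21 = True.
Unit clause (¬x_31) forces x_31 = False.
Unit clause (x_32) forces x_32 = True.
Now (¬x_32) is unsatisfied and unit — conflict.
Neither x_11 = True nor x_11 = False works.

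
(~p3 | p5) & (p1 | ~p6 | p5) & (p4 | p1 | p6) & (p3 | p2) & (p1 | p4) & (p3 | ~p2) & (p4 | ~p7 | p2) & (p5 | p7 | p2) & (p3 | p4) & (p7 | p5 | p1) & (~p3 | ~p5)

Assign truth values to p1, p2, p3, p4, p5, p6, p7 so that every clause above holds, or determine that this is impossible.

UNSATISFIABLE

Try p3 = 0.
(p2) alone gives p2 = 1.
That conflicts with the unit clause (~p2).
That branch fails; take p3 = 1 instead.
(p5) alone gives p5 = 1.
That conflicts with the unit clause (~p5).
Both values of p3 lead to a conflict.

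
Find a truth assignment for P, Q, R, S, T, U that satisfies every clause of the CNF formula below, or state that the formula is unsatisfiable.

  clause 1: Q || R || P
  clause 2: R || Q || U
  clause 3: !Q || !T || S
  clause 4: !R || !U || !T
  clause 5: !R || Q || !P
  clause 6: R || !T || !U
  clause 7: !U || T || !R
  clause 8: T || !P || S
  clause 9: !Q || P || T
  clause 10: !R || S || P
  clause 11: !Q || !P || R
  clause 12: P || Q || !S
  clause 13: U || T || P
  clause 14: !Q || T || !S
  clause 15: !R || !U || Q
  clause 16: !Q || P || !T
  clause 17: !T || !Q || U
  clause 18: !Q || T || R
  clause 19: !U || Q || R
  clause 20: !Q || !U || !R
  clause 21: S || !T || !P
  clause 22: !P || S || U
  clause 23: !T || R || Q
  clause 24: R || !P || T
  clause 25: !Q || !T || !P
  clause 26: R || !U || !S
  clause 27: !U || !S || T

UNSATISFIABLE

Try Q = true.
Try T = false.
Unit clause (P) forces P = true.
Unit clause (S) forces S = true.
That conflicts with the unit clause (!S).
That branch fails; take T = true instead.
Unit clause (S) forces S = true.
Unit clause (P) forces P = true.
That conflicts with the unit clause (!P).
Neither T = true nor T = false works.
That branch fails; take Q = false instead.
Try R = true.
Unit clause (!P) forces P = false.
Unit clause (S) forces S = true.
That conflicts with the unit clause (!S).
That branch fails; take R = false instead.
Unit clause (P) forces P = true.
Unit clause (U) forces U = true.
That conflicts with the unit clause (!U).
Neither R = true nor R = false works.
Neither Q = true nor Q = false works.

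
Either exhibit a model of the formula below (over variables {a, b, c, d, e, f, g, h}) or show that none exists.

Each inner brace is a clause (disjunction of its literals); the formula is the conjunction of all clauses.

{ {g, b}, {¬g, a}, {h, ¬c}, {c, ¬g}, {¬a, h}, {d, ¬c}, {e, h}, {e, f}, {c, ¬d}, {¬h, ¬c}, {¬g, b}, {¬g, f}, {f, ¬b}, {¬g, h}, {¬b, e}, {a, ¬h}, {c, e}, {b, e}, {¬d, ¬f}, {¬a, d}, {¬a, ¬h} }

a ↦ False, b ↦ True, c ↦ False, d ↦ False, e ↦ True, f ↦ True, g ↦ False, h ↦ False

Case g = False:
Unit clause (b) forces b = True.
Unit clause (f) forces f = True.
Unit clause (e) forces e = True.
Unit clause (¬d) forces d = False.
Unit clause (¬c) forces c = False.
Unit clause (¬a) forces a = False.
Unit clause (¬h) forces h = False.
All clauses are satisfied.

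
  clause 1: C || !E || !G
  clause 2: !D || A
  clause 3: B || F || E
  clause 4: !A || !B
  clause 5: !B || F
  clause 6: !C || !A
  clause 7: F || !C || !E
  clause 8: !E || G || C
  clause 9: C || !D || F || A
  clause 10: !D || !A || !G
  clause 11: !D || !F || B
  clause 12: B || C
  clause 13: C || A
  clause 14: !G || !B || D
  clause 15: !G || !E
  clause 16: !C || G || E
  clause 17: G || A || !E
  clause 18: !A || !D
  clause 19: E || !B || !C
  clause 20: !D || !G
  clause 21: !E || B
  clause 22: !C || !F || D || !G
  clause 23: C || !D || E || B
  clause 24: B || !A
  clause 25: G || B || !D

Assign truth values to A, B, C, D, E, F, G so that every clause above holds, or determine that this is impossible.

UNSATISFIABLE

Case D = false:
Case A = false:
Unit clause (C) forces C = true.
Case B = false:
Unit clause (!E) forces E = false.
Unit clause (F) forces F = true.
Unit clause (G) forces G = true.
Now (!G) is unsatisfied and unit — conflict.
Backtrack on B: now try B = true.
Unit clause (F) forces F = true.
Unit clause (!G) forces G = false.
Unit clause (E) forces E = true.
Now (!E) is unsatisfied and unit — conflict.
Either choice for B ends in contradiction.
Backtrack on A: now try A = true.
Unit clause (!B) forces B = false.
Now (B) is unsatisfied and unit — conflict.
Either choice for A ends in contradiction.
Backtrack on D: now try D = true.
Unit clause (A) forces A = true.
Now (!A) is unsatisfied and unit — conflict.
Either choice for D ends in contradiction.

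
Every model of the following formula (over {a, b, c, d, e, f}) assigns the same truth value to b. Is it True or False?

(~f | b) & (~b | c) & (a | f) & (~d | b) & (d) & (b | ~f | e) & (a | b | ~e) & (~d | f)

True

Suppose b = 0.
Unit clause (~f) forces f = 0.
Unit clause (a) forces a = 1.
Unit clause (~d) forces d = 0.
Now (d) is unsatisfied and unit — conflict.
So every satisfying assignment has b = True.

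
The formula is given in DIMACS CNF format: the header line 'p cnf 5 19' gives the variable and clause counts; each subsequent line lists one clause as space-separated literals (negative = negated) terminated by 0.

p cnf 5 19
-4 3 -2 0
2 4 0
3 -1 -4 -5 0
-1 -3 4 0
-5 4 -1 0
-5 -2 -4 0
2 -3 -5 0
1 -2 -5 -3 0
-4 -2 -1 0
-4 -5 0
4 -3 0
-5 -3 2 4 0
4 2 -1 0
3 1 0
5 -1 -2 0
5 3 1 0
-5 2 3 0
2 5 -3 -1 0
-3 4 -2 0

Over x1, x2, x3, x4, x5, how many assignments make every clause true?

There are 2^5 = 32 truth assignments over (x1, x2, x3, x4, x5).
Split on x1. With x1 = True, the clauses containing x1 are satisfied and ¬x1 drops from the rest; 1 of the 2^4 = 16 assignments to the other variables satisfy what remains.
With x1 = False, by the same count on the reduced clause set, 2 assignments work.
Total: 1 + 2 = 3.

3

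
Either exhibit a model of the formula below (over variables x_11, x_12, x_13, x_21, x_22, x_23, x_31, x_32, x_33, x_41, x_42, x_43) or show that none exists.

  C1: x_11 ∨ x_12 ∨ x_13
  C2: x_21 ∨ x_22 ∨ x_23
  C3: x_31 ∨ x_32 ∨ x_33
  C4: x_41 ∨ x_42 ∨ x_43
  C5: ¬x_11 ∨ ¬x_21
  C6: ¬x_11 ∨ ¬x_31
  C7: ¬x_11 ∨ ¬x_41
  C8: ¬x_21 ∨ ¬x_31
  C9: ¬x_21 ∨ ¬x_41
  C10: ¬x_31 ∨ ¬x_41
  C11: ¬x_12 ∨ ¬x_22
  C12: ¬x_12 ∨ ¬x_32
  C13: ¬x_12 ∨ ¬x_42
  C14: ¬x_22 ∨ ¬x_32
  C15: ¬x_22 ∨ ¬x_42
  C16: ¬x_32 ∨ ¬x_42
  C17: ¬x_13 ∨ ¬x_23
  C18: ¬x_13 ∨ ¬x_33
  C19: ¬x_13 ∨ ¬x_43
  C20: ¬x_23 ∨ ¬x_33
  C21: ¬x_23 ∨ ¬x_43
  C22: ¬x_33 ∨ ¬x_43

UNSATISFIABLE

Branch on x_11: set x_11 = False.
Branch on x_12: set x_12 = True.
Unit clause (¬x_22) forces x_22 = False.
Unit clause (¬x_32) forces x_32 = False.
Unit clause (¬x_42) forces x_42 = False.
Branch on x_21: set x_21 = True.
Unit clause (¬x_31) forces x_31 = False.
Unit clause (x_33) forces x_33 = True.
Unit clause (¬x_41) forces x_41 = False.
Unit clause (x_43) forces x_43 = True.
Now (¬x_43) is unsatisfied and unit — conflict.
That branch fails; take x_21 = False instead.
Unit clause (x_23) forces x_23 = True.
Unit clause (¬x_13) forces x_13 = False.
Unit clause (¬x_33) forces x_33 = False.
Unit clause (x_31) forces x_31 = True.
Unit clause (¬x_41) forces x_41 = False.
Unit clause (x_43) forces x_43 = True.
Now (¬x_43) is unsatisfied and unit — conflict.
Both values of x_21 lead to a conflict.
That branch fails; take x_12 = False instead.
Unit clause (x_13) forces x_13 = True.
Unit clause (¬x_23) forces x_23 = False.
Unit clause (¬x_33) forces x_33 = False.
Unit clause (¬x_43) forces x_43 = False.
Branch on x_21: set x_21 = True.
Unit clause (¬x_31) forces x_31 = False.
Unit clause (x_32) forces x_32 = True.
Unit clause (¬x_41) forces x_41 = False.
Unit clause (x_42) forces x_42 = True.
Now (¬x_42) is unsatisfied and unit — conflict.
That branch fails; take x_21 = False instead.
Unit clause (x_22) forces x_22 = True.
Unit clause (¬x_32) forces x_32 = False.
Unit clause (x_31) forces x_31 = True.
Unit clause (¬x_41) forces x_41 = False.
Unit clause (x_42) forces x_42 = True.
Now (¬x_42) is unsatisfied and unit — conflict.
Both values of x_21 lead to a conflict.
Both values of x_12 lead to a conflict.
That branch fails; take x_11 = True instead.
Unit clause (¬x_21) forces x_21 = False.
Unit clause (¬x_31) forces x_31 = False.
Unit clause (¬x_41) forces x_41 = False.
Branch on x_22: set x_22 = True.
Unit clause (¬x_12) forces x_12 = False.
Unit clause (¬x_32) forces x_32 = False.
Unit clause (x_33) forces x_33 = True.
Unit clause (¬x_42) forces x_42 = False.
Unit clause (x_43) forces x_43 = True.
Now (¬x_43) is unsatisfied and unit — conflict.
That branch fails; take x_22 = False instead.
Unit clause (x_23) forces x_23 = True.
Unit clause (¬x_13) forces x_13 = False.
Unit clause (¬x_33) forces x_33 = False.
Unit clause (x_32) forces x_32 = True.
Unit clause (¬x_12) forces x_12 = False.
Unit clause (¬x_42) forces x_42 = False.
Unit clause (x_43) forces x_43 = True.
Now (¬x_43) is unsatisfied and unit — conflict.
Both values of x_22 lead to a conflict.
Both values of x_11 lead to a conflict.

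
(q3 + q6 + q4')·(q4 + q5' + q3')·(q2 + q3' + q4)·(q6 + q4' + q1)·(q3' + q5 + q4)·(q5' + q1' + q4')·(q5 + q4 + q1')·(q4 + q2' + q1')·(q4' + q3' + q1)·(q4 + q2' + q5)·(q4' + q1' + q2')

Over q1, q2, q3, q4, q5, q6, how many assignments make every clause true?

There are 2^6 = 64 truth assignments over (q1, q2, q3, q4, q5, q6).
Split on q2. With q2 = 1, the clauses containing q2 are satisfied and q2' drops from the rest; 4 of the 2^5 = 32 assignments to the other variables satisfy what remains.
With q2 = 0, by the same count on the reduced clause set, 11 assignments work.
(One model: q1=F, q2=F, q3=F, q4=F, q5=F, q6=F.)
Total: 4 + 11 = 15.

15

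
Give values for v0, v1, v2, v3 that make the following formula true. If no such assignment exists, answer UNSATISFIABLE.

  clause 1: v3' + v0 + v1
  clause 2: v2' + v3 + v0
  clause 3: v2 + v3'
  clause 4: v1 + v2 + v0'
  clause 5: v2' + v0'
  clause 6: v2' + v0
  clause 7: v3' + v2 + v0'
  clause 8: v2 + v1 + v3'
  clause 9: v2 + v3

UNSATISFIABLE

Suppose v2 = 1.
Unit clause (v0') forces v0 = 0.
That conflicts with the unit clause (v0).
So v2 must be the other value — set v2 = 0.
Unit clause (v3') forces v3 = 0.
That conflicts with the unit clause (v3).
Neither v2 = 1 nor v2 = 0 works.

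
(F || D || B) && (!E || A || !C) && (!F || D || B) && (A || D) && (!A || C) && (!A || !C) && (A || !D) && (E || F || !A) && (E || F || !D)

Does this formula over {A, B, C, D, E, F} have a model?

No

Case A = true:
From the singleton clause (C), C = true.
But (!C) is also a unit clause — contradiction.
That branch fails; take A = false instead.
From the singleton clause (D), D = true.
But (!D) is also a unit clause — contradiction.
Either choice for A ends in contradiction.
No assignment satisfies every clause.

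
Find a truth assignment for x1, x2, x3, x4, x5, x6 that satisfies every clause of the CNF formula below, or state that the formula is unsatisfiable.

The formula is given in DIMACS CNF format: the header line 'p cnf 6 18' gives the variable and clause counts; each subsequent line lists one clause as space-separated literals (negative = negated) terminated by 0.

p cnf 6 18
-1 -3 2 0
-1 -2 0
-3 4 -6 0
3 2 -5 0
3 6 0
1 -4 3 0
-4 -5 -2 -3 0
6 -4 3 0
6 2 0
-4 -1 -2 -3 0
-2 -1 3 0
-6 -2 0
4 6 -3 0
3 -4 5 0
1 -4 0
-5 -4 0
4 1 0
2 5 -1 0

UNSATISFIABLE

Case x1 = False:
Unit clause (¬x4) forces x4 = False.
But (x4) is also a unit clause — contradiction.
Undo x1 and try x1 = True.
Unit clause (¬x2) forces x2 = False.
Unit clause (¬x3) forces x3 = False.
Unit clause (¬x5) forces x5 = False.
But (x5) is also a unit clause — contradiction.
Either choice for x1 ends in contradiction.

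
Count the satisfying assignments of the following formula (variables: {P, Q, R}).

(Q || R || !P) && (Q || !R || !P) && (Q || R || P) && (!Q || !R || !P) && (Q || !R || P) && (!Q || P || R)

There are 2^3 = 8 truth assignments over (P, Q, R).
Split on P. With P = true, the clauses containing P are satisfied and !P drops from the rest; 1 of the 2^2 = 4 assignments to the other variables satisfy what remains.
With P = false, by the same count on the reduced clause set, 1 assignment works.
Total: 1 + 1 = 2.

2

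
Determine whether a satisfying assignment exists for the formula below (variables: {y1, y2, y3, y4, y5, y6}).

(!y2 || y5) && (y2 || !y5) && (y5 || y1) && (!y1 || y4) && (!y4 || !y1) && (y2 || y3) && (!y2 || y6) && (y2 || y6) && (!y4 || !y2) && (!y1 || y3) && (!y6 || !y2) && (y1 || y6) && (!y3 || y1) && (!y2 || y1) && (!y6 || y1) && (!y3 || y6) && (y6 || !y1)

No, unsatisfiable

Branch on y2: set y2 = false.
The clause (!y5) is unit, so y5 = false.
The clause (y1) is unit, so y1 = true.
The clause (y4) is unit, so y4 = true.
Now (!y4) is unsatisfied and unit — conflict.
Undo y2 and try y2 = true.
The clause (y5) is unit, so y5 = true.
The clause (y6) is unit, so y6 = true.
Now (!y6) is unsatisfied and unit — conflict.
Either choice for y2 ends in contradiction.
No assignment satisfies every clause.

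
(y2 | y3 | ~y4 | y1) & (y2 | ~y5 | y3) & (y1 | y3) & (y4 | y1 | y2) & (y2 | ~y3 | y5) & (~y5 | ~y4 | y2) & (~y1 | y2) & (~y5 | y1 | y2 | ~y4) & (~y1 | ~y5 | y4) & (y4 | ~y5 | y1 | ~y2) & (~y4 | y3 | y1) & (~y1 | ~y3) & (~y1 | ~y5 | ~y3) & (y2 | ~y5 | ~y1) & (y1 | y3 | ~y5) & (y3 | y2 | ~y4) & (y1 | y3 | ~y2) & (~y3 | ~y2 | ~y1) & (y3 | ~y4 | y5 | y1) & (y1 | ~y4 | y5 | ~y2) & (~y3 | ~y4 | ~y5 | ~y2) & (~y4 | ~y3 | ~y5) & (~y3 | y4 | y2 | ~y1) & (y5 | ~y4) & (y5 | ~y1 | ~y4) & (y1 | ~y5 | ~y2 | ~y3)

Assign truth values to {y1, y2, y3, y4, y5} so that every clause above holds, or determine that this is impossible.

y1=1; y2=1; y3=0; y4=1; y5=1

Case y1 = 1:
The clause (y2) is unit, so y2 = 1.
The clause (~y3) is unit, so y3 = 0.
Case y5 = 1:
The clause (y4) is unit, so y4 = 1.
Every clause now holds.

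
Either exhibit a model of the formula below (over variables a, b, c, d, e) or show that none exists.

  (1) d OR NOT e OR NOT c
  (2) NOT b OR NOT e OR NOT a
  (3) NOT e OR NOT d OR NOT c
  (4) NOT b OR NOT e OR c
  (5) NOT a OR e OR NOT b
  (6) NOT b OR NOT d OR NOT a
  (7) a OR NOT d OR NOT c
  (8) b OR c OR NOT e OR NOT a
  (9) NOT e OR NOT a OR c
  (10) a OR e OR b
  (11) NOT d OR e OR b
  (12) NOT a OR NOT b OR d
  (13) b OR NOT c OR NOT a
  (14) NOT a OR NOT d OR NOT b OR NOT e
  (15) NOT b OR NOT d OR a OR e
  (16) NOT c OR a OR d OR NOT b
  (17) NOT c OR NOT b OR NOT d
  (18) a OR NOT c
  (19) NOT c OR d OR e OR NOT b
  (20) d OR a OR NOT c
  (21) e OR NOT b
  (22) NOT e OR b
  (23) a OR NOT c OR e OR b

Branch on a: set a = true.
Branch on b: set b = false.
Unit clause (NOT c) forces c = false.
Unit clause (NOT e) forces e = false.
Unit clause (NOT d) forces d = false.
This assignment satisfies each clause.

a=true; b=false; c=false; d=false; e=false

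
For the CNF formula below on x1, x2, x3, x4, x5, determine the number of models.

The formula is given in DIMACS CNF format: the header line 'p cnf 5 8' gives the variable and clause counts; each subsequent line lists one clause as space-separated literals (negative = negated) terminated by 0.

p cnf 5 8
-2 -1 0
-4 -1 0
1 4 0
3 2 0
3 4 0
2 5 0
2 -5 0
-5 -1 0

There are 2^5 = 32 truth assignments over (x1, x2, x3, x4, x5).
Split on x4. With x4 = True, the clauses containing x4 are satisfied and ¬x4 drops from the rest; 4 of the 2^4 = 16 assignments to the other variables satisfy what remains.
With x4 = False, by the same count on the reduced clause set, 0 assignments work.
Total: 4 + 0 = 4.

4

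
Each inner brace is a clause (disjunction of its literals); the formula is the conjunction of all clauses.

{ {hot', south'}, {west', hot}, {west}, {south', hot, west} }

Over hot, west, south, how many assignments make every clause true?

1

There are 2^3 = 8 truth assignments over (hot, west, south).
Split on south. With south = 1, the clauses containing south are satisfied and south' drops from the rest; 0 of the 2^2 = 4 assignments to the other variables satisfy what remains.
With south = 0, by the same count on the reduced clause set, 1 assignment works.
Total: 0 + 1 = 1.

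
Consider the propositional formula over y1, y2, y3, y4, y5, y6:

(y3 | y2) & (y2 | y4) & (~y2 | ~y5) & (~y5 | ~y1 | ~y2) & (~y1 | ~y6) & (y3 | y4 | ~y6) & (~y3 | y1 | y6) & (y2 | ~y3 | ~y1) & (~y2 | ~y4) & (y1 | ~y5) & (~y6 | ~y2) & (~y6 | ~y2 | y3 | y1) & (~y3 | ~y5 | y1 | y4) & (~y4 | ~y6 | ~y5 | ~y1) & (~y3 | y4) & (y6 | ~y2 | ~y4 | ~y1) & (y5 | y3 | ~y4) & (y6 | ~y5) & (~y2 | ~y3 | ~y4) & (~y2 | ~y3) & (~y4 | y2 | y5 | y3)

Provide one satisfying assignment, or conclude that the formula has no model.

Branch on y3: set y3 = 1.
The clause (y4) is unit, so y4 = 1.
The clause (~y2) is unit, so y2 = 0.
The clause (~y1) is unit, so y1 = 0.
The clause (y6) is unit, so y6 = 1.
The clause (~y5) is unit, so y5 = 0.
All clauses are satisfied.

y1: 0,  y2: 0,  y3: 1,  y4: 1,  y5: 0,  y6: 1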